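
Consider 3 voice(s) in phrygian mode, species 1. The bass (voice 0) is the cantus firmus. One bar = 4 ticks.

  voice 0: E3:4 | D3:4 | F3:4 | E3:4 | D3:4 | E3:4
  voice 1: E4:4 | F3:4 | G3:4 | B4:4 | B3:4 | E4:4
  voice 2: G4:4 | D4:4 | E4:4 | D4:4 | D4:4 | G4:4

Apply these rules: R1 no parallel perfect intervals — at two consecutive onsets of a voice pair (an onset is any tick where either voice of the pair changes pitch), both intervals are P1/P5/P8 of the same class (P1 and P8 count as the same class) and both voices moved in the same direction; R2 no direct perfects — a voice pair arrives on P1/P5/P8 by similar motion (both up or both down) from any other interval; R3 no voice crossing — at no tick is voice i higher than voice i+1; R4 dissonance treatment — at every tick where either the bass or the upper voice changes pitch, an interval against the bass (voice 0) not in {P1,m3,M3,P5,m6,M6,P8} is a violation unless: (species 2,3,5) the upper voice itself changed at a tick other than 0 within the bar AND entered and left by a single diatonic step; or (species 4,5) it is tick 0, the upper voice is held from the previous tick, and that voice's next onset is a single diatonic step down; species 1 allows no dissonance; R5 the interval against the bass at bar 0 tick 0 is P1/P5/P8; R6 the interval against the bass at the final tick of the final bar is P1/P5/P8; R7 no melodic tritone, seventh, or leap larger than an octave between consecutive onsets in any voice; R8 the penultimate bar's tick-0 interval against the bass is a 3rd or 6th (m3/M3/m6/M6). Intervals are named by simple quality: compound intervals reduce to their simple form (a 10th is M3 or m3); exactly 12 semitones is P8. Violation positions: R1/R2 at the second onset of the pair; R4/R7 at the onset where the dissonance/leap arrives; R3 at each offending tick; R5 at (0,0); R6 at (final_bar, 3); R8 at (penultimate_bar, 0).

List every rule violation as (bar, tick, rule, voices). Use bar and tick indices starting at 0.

bar 0: v0=E3 v1=E4 v2=G4 downbeat m3
bar 1: v0=D3 v1=F3 v2=D4 downbeat P8
bar 2: v0=F3 v1=G3 v2=E4 downbeat M7
bar 3: v0=E3 v1=B4 v2=D4 downbeat m7
bar 4: v0=D3 v1=B3 v2=D4 downbeat P8
bar 5: v0=E3 v1=E4 v2=G4 downbeat m3
  -> R5 @ bar 0 tick 0 v(0, 2): opens on m3
  -> R2 @ bar 1 tick 0 v(0, 2): E3/G4 m3 -> D3/D4 P8 similar
  -> R7 @ bar 1 tick 0 v(1,): E4->F3 leap 11st
  -> R4 @ bar 2 tick 0 v(0, 1): F3/G3 M2 untreated
  -> R4 @ bar 2 tick 0 v(0, 2): F3/E4 M7 untreated
  -> R3 @ bar 3 tick 0 v(1, 2): B4 above D4
  -> R4 @ bar 3 tick 0 v(0, 2): E3/D4 m7 untreated
  -> R7 @ bar 3 tick 0 v(1,): G3->B4 leap 16st
  -> R3 @ bar 3 tick 1 v(1, 2): B4 above D4
  -> R3 @ bar 3 tick 2 v(1, 2): B4 above D4
  -> R3 @ bar 3 tick 3 v(1, 2): B4 above D4
  -> R8 @ bar 4 tick 0 v(0, 2): penult P8 not 3rd/6th
  -> R2 @ bar 5 tick 0 v(0, 1): D3/B3 M6 -> E3/E4 P8 similar
  -> R6 @ bar 5 tick 3 v(0, 2): closes on m3

(0, 0, R5, (0, 2))
(1, 0, R2, (0, 2))
(1, 0, R7, (1,))
(2, 0, R4, (0, 1))
(2, 0, R4, (0, 2))
(3, 0, R3, (1, 2))
(3, 0, R4, (0, 2))
(3, 0, R7, (1,))
(3, 1, R3, (1, 2))
(3, 2, R3, (1, 2))
(3, 3, R3, (1, 2))
(4, 0, R8, (0, 2))
(5, 0, R2, (0, 1))
(5, 3, R6, (0, 2))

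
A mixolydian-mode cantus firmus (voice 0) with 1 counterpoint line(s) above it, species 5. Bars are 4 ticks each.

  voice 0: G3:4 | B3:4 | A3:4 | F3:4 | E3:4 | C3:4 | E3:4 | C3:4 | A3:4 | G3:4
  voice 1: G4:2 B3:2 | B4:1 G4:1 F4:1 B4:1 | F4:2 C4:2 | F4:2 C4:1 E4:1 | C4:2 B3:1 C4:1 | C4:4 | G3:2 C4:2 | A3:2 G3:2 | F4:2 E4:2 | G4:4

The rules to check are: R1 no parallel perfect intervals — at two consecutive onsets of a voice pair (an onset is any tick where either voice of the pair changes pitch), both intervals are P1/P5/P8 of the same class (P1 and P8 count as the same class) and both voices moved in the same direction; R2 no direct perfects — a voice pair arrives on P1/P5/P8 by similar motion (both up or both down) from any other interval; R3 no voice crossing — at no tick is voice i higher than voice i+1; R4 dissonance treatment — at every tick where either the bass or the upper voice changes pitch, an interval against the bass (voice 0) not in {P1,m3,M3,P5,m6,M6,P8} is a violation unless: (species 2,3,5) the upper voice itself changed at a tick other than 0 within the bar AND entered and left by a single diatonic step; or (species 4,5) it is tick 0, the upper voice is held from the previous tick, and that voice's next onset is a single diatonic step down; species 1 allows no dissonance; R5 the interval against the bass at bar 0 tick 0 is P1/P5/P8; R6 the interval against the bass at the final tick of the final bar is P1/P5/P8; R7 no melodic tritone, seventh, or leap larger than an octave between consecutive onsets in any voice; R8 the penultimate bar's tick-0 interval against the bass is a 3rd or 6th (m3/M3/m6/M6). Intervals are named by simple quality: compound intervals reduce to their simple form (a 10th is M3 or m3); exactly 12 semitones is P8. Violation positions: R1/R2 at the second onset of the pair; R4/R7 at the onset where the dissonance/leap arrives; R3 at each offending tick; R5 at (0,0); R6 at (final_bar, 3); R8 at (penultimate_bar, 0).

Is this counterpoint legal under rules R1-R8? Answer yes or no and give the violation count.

bar 0: v0=G3 v1=G4 (P8)
bar 1: v0=B3 v1=B4 (P8)
bar 2: v0=A3 v1=F4 (m6)
bar 3: v0=F3 v1=F4 (P8)
bar 4: v0=E3 v1=C4 (m6)
bar 5: v0=C3 v1=C4 (P8)
bar 6: v0=E3 v1=G3 (m3)
bar 7: v0=C3 v1=A3 (M6)
bar 8: v0=A3 v1=F4 (m6)
bar 9: v0=G3 v1=G4 (P8)
  R2 @ bar1.0: G3/B3 M3 -> B3/B4 P8 similar
  R4 @ bar1.2: B3/F4 TT untreated
  R7 @ bar1.3: F4->B4 leap 6st
  R7 @ bar2.0: B4->F4 leap 6st
  R4 @ bar3.3: F3/E4 M7 untreated
  R7 @ bar8.0: G3->F4 leap 10st

No (6 violations)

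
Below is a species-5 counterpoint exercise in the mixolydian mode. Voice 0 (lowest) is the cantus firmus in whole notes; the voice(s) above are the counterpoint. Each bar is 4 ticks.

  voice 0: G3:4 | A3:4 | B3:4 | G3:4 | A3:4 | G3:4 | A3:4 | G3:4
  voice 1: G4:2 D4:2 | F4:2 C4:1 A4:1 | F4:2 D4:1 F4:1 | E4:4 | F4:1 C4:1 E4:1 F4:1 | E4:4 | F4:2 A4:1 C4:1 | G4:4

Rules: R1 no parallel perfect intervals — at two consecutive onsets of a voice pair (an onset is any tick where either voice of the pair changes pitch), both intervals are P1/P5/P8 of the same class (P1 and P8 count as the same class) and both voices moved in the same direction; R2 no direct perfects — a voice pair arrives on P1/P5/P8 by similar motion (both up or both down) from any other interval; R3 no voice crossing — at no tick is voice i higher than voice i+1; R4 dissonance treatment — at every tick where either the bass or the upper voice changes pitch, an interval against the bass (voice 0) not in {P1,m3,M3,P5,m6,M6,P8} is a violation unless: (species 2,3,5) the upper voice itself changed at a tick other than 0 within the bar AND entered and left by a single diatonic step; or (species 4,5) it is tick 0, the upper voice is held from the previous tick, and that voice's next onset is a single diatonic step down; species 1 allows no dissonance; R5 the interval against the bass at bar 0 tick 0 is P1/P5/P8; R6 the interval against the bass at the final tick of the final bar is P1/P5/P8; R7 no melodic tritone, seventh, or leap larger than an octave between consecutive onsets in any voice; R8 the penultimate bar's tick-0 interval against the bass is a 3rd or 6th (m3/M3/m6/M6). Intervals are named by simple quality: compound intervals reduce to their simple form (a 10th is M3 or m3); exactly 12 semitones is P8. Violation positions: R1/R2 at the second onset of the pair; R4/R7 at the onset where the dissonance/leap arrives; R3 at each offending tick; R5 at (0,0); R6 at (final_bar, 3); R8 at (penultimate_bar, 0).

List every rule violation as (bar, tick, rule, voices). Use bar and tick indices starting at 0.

bar 0: v0=G3 v1=G4 downbeat P8
bar 1: v0=A3 v1=F4 downbeat m6
bar 2: v0=B3 v1=F4 downbeat TT
bar 3: v0=G3 v1=E4 downbeat M6
bar 4: v0=A3 v1=F4 downbeat m6
bar 5: v0=G3 v1=E4 downbeat M6
bar 6: v0=A3 v1=F4 downbeat m6
bar 7: v0=G3 v1=G4 downbeat P8
  -> R4 @ bar 2 tick 0 v(0, 1): B3/F4 TT untreated
  -> R4 @ bar 2 tick 3 v(0, 1): B3/F4 TT untreated

(2, 0, R4, (0, 1))
(2, 3, R4, (0, 1))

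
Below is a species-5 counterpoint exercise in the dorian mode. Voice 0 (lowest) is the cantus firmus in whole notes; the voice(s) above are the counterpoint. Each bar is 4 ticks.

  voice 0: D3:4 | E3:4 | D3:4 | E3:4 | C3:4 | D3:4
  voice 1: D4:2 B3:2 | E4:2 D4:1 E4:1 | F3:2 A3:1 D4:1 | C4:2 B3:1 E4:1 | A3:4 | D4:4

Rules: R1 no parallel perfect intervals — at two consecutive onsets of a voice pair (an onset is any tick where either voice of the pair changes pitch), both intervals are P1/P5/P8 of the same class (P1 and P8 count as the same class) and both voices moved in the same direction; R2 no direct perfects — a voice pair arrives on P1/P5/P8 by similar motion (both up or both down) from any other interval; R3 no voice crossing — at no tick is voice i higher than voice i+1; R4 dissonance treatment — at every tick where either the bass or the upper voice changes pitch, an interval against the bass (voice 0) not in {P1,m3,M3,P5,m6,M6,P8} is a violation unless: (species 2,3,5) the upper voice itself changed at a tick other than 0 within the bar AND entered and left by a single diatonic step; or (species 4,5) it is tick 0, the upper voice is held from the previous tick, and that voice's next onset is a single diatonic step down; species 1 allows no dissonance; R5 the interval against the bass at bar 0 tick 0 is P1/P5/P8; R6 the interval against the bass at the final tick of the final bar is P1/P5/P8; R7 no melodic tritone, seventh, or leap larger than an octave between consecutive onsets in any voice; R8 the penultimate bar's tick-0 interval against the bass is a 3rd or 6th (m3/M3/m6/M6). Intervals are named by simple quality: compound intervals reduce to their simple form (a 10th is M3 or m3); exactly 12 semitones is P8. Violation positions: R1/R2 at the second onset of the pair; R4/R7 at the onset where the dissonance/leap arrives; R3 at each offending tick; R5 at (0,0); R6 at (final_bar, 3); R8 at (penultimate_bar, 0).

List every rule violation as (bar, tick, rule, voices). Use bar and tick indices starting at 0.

(1, 0, R2, (0, 1))
(2, 0, R7, (1,))
(5, 0, R2, (0, 1))

bar 0: v0=D3 v1=D4 downbeat P8
bar 1: v0=E3 v1=E4 downbeat P8
bar 2: v0=D3 v1=F3 downbeat m3
bar 3: v0=E3 v1=C4 downbeat m6
bar 4: v0=C3 v1=A3 downbeat M6
bar 5: v0=D3 v1=D4 downbeat P8
  -> R2 @ bar 1 tick 0 v(0, 1): D3/B3 M6 -> E3/E4 P8 similar
  -> R7 @ bar 2 tick 0 v(1,): E4->F3 leap 11st
  -> R2 @ bar 5 tick 0 v(0, 1): C3/A3 M6 -> D3/D4 P8 similar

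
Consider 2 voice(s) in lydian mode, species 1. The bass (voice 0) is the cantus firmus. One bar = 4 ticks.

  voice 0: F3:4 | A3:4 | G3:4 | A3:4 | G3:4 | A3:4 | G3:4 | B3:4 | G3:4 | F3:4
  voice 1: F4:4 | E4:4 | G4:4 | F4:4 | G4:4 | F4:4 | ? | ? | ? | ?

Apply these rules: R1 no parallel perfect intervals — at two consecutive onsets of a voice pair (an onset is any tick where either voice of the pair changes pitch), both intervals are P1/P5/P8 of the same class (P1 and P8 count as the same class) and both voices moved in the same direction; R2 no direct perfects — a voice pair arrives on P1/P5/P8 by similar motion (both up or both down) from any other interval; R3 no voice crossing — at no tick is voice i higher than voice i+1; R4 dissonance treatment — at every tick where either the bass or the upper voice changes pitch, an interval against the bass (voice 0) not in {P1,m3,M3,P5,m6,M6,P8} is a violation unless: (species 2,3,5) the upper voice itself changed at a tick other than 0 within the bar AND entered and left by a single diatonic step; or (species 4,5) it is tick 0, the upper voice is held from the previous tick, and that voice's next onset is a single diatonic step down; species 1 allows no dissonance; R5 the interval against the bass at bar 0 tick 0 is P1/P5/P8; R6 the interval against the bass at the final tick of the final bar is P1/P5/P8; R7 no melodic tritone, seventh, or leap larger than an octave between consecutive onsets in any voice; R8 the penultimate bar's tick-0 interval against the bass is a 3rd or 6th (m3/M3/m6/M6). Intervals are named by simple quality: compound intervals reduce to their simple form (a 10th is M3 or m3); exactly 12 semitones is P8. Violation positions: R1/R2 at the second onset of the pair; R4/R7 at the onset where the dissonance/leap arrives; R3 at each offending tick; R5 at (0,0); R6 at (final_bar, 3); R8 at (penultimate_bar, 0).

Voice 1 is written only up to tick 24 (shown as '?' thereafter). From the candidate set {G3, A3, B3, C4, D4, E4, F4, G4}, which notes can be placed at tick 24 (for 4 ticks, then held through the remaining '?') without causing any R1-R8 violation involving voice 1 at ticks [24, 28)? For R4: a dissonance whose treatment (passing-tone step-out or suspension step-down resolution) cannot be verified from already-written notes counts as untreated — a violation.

{E4, G4}

G3: violates R2,R7
A3: violates R4
B3: violates R7
C4: violates R4
D4: violates R2
E4: legal
F4: violates R4
G4: legal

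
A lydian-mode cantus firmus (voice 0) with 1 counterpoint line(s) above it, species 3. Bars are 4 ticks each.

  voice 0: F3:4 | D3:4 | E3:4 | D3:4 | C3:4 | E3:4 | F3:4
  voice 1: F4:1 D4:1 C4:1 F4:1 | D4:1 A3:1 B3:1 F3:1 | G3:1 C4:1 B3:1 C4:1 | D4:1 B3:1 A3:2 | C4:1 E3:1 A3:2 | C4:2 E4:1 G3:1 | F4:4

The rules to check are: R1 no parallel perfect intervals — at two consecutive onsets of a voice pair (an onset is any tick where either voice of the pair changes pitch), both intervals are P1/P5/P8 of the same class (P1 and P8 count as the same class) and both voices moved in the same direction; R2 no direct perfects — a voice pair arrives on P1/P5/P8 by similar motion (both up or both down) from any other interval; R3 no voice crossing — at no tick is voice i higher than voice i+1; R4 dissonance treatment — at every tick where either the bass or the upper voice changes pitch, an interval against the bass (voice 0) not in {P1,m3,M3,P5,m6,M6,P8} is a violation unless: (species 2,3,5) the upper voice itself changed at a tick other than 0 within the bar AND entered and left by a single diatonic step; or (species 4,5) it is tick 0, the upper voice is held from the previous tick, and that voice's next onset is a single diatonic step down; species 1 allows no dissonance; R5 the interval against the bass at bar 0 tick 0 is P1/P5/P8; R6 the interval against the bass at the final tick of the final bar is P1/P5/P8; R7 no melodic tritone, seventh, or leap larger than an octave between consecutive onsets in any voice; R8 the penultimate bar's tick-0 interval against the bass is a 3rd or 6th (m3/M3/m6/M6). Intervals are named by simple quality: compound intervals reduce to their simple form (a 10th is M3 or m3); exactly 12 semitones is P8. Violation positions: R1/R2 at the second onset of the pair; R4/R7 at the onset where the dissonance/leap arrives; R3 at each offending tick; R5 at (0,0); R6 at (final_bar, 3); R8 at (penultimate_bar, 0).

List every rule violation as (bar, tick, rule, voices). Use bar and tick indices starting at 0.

bar 0: v0=F3 v1=F4 downbeat P8
bar 1: v0=D3 v1=D4 downbeat P8
bar 2: v0=E3 v1=G3 downbeat m3
bar 3: v0=D3 v1=D4 downbeat P8
bar 4: v0=C3 v1=C4 downbeat P8
bar 5: v0=E3 v1=C4 downbeat m6
bar 6: v0=F3 v1=F4 downbeat P8
  -> R1 @ bar 1 tick 0 v(0, 1): F3/F4 P8 -> D3/D4 P8 similar
  -> R7 @ bar 1 tick 3 v(1,): B3->F3 leap 6st
  -> R2 @ bar 6 tick 0 v(0, 1): E3/G3 m3 -> F3/F4 P8 similar
  -> R7 @ bar 6 tick 0 v(1,): G3->F4 leap 10st

(1, 0, R1, (0, 1))
(1, 3, R7, (1,))
(6, 0, R2, (0, 1))
(6, 0, R7, (1,))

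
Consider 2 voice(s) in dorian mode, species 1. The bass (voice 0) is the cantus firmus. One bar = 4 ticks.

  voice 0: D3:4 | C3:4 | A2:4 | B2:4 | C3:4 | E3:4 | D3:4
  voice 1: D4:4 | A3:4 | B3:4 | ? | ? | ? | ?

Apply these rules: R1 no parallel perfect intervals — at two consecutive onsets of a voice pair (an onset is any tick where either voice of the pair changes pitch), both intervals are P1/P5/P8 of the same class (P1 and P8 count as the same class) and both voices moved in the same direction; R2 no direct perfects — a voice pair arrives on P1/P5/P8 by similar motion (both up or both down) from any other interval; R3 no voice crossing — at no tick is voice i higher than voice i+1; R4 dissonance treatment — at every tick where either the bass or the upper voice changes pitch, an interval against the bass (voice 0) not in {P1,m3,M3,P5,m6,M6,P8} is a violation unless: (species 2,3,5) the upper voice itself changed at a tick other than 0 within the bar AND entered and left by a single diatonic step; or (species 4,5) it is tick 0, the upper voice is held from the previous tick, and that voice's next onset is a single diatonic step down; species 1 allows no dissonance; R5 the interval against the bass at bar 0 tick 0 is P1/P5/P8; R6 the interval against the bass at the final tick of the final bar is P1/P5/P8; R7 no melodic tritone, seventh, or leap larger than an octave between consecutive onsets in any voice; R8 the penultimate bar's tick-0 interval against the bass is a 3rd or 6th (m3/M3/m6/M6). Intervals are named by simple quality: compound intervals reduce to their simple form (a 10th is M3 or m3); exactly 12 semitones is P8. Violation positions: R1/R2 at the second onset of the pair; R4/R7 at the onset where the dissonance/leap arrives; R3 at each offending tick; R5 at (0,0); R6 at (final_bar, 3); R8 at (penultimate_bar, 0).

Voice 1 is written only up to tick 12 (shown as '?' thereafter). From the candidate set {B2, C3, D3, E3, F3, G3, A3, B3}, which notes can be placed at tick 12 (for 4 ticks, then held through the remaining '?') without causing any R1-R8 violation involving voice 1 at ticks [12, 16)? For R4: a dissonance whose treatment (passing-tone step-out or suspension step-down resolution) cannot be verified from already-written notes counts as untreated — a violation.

{B2, B3, D3, G3}

B2: legal
C3: violates R4,R7
D3: legal
E3: violates R4
F3: violates R4,R7
G3: legal
A3: violates R4
B3: legal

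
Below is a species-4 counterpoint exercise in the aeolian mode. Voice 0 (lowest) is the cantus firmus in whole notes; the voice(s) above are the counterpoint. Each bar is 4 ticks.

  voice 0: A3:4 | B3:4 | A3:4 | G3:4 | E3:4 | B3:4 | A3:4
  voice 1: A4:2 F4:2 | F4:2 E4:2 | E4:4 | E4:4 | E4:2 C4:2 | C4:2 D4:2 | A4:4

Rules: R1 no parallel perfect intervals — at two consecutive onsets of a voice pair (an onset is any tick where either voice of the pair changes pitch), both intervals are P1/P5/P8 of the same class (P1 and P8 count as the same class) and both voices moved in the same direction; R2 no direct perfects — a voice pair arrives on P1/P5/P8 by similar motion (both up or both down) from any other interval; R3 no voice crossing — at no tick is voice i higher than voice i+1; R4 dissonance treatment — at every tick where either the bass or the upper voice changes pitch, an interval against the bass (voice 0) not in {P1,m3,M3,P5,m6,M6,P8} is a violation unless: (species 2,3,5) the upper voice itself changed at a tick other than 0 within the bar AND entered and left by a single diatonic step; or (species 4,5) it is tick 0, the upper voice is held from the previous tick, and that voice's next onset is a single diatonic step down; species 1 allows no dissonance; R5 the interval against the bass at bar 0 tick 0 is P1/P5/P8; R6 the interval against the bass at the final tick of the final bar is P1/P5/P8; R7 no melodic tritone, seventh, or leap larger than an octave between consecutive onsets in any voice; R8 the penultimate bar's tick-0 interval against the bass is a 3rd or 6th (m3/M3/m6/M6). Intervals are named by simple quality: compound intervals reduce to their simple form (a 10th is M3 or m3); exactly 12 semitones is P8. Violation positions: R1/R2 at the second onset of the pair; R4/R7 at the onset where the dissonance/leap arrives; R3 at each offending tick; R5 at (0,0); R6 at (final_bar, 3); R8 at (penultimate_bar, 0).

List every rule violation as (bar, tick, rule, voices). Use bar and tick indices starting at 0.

bar 0: v0=A3 v1=A4 downbeat P8
bar 1: v0=B3 v1=F4 downbeat TT
bar 2: v0=A3 v1=E4 downbeat P5
bar 3: v0=G3 v1=E4 downbeat M6
bar 4: v0=E3 v1=E4 downbeat P8
bar 5: v0=B3 v1=C4 downbeat m2
bar 6: v0=A3 v1=A4 downbeat P8
  -> R4 @ bar 1 tick 2 v(0, 1): B3/E4 P4 untreated
  -> R4 @ bar 5 tick 0 v(0, 1): B3/C4 m2 untreated
  -> R8 @ bar 5 tick 0 v(0, 1): penult m2 not 3rd/6th

(1, 2, R4, (0, 1))
(5, 0, R4, (0, 1))
(5, 0, R8, (0, 1))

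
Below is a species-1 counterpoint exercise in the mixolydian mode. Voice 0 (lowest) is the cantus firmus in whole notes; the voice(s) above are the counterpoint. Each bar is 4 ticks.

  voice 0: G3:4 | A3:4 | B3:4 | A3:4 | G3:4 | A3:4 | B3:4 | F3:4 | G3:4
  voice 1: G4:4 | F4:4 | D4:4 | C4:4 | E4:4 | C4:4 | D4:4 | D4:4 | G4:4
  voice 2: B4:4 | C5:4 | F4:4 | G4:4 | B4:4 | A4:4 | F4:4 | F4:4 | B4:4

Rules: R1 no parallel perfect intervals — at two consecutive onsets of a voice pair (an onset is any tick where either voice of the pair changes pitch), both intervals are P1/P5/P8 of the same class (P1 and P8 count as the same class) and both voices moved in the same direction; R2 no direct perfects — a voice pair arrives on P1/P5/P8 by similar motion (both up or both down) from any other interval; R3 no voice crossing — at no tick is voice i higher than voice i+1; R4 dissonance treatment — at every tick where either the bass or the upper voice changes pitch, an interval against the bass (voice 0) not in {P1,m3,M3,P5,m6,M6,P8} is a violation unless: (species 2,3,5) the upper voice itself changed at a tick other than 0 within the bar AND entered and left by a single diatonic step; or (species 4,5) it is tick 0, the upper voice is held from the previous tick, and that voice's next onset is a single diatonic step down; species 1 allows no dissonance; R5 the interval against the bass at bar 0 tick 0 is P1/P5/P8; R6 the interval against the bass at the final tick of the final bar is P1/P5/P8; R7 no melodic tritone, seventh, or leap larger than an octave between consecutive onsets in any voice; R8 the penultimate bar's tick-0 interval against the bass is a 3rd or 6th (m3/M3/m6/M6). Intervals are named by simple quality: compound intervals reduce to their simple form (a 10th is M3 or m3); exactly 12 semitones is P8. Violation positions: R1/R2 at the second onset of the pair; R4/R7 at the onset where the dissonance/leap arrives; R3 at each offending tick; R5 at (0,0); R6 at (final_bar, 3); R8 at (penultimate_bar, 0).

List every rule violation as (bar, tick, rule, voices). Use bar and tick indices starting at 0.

(0, 0, R5, (0, 2))
(2, 0, R4, (0, 2))
(3, 0, R4, (0, 2))
(4, 0, R1, (1, 2))
(6, 0, R4, (0, 2))
(7, 0, R7, (0,))
(7, 0, R8, (0, 2))
(8, 0, R2, (0, 1))
(8, 0, R7, (2,))
(8, 3, R6, (0, 2))

bar 0: v0=G3 v1=G4 v2=B4 downbeat M3
bar 1: v0=A3 v1=F4 v2=C5 downbeat m3
bar 2: v0=B3 v1=D4 v2=F4 downbeat TT
bar 3: v0=A3 v1=C4 v2=G4 downbeat m7
bar 4: v0=G3 v1=E4 v2=B4 downbeat M3
bar 5: v0=A3 v1=C4 v2=A4 downbeat P8
bar 6: v0=B3 v1=D4 v2=F4 downbeat TT
bar 7: v0=F3 v1=D4 v2=F4 downbeat P8
bar 8: v0=G3 v1=G4 v2=B4 downbeat M3
  -> R5 @ bar 0 tick 0 v(0, 2): opens on M3
  -> R4 @ bar 2 tick 0 v(0, 2): B3/F4 TT untreated
  -> R4 @ bar 3 tick 0 v(0, 2): A3/G4 m7 untreated
  -> R1 @ bar 4 tick 0 v(1, 2): C4/G4 P5 -> E4/B4 P5 similar
  -> R4 @ bar 6 tick 0 v(0, 2): B3/F4 TT untreated
  -> R7 @ bar 7 tick 0 v(0,): B3->F3 leap 6st
  -> R8 @ bar 7 tick 0 v(0, 2): penult P8 not 3rd/6th
  -> R2 @ bar 8 tick 0 v(0, 1): F3/D4 M6 -> G3/G4 P8 similar
  -> R7 @ bar 8 tick 0 v(2,): F4->B4 leap 6st
  -> R6 @ bar 8 tick 3 v(0, 2): closes on M3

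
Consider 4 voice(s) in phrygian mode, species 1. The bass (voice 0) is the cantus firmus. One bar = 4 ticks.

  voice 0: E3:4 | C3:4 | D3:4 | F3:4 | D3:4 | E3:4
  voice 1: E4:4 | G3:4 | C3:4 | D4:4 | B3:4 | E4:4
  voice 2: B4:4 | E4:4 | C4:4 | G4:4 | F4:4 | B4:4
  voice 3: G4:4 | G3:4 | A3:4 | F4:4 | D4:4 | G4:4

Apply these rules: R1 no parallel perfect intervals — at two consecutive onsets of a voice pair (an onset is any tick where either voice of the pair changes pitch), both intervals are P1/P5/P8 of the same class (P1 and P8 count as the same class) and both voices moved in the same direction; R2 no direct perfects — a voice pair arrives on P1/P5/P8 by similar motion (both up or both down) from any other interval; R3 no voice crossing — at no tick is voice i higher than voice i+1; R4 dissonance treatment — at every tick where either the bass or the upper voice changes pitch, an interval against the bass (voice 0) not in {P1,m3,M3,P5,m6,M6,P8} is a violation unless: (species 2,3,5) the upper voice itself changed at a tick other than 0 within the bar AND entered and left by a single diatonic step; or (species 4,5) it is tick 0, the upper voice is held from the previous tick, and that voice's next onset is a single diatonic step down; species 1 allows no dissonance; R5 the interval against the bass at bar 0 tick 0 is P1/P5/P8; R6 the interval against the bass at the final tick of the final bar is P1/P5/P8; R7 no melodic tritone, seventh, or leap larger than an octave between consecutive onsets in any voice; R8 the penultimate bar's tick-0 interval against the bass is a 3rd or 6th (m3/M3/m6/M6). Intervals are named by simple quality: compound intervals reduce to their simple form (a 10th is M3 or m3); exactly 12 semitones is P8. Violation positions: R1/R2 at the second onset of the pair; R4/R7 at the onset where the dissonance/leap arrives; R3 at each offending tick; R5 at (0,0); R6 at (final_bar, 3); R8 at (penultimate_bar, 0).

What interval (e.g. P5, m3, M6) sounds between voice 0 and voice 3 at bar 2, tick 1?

voice 0=D3 voice 3=A3 -> P5

P5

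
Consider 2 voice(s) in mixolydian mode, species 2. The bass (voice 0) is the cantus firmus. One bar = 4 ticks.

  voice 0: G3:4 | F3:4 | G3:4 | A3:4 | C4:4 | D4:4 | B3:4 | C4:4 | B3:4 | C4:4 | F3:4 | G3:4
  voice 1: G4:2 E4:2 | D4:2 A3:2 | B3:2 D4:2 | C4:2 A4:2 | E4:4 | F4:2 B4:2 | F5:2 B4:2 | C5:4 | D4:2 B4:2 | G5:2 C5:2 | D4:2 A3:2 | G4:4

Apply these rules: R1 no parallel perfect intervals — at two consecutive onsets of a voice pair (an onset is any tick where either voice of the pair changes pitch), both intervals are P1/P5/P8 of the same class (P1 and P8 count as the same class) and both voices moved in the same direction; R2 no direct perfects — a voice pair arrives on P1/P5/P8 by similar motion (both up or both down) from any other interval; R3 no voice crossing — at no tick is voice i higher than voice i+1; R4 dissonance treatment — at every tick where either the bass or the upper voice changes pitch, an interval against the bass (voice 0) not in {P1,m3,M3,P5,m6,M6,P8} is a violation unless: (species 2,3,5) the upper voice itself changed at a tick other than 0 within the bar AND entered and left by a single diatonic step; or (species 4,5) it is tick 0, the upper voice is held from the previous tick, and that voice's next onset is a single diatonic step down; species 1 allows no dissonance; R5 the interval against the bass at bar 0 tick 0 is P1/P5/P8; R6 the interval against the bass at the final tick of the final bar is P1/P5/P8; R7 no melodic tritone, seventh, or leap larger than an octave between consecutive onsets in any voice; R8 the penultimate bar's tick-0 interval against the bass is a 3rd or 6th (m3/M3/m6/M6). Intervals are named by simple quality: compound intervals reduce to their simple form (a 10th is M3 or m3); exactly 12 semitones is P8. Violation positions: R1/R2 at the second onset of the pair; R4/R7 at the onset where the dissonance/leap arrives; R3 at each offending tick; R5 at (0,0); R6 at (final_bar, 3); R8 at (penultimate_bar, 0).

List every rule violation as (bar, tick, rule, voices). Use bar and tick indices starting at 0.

bar 0: v0=G3 v1=G4 downbeat P8
bar 1: v0=F3 v1=D4 downbeat M6
bar 2: v0=G3 v1=B3 downbeat M3
bar 3: v0=A3 v1=C4 downbeat m3
bar 4: v0=C4 v1=E4 downbeat M3
bar 5: v0=D4 v1=F4 downbeat m3
bar 6: v0=B3 v1=F5 downbeat TT
bar 7: v0=C4 v1=C5 downbeat P8
bar 8: v0=B3 v1=D4 downbeat m3
bar 9: v0=C4 v1=G5 downbeat P5
bar 10: v0=F3 v1=D4 downbeat M6
bar 11: v0=G3 v1=G4 downbeat P8
  -> R7 @ bar 5 tick 2 v(1,): F4->B4 leap 6st
  -> R4 @ bar 6 tick 0 v(0, 1): B3/F5 TT untreated
  -> R7 @ bar 6 tick 0 v(1,): B4->F5 leap 6st
  -> R7 @ bar 6 tick 2 v(1,): F5->B4 leap 6st
  -> R1 @ bar 7 tick 0 v(0, 1): B3/B4 P8 -> C4/C5 P8 similar
  -> R7 @ bar 8 tick 0 v(1,): C5->D4 leap 10st
  -> R2 @ bar 9 tick 0 v(0, 1): B3/B4 P8 -> C4/G5 P5 similar
  -> R7 @ bar 10 tick 0 v(1,): C5->D4 leap 10st
  -> R2 @ bar 11 tick 0 v(0, 1): F3/A3 M3 -> G3/G4 P8 similar
  -> R7 @ bar 11 tick 0 v(1,): A3->G4 leap 10st

(5, 2, R7, (1,))
(6, 0, R4, (0, 1))
(6, 0, R7, (1,))
(6, 2, R7, (1,))
(7, 0, R1, (0, 1))
(8, 0, R7, (1,))
(9, 0, R2, (0, 1))
(10, 0, R7, (1,))
(11, 0, R2, (0, 1))
(11, 0, R7, (1,))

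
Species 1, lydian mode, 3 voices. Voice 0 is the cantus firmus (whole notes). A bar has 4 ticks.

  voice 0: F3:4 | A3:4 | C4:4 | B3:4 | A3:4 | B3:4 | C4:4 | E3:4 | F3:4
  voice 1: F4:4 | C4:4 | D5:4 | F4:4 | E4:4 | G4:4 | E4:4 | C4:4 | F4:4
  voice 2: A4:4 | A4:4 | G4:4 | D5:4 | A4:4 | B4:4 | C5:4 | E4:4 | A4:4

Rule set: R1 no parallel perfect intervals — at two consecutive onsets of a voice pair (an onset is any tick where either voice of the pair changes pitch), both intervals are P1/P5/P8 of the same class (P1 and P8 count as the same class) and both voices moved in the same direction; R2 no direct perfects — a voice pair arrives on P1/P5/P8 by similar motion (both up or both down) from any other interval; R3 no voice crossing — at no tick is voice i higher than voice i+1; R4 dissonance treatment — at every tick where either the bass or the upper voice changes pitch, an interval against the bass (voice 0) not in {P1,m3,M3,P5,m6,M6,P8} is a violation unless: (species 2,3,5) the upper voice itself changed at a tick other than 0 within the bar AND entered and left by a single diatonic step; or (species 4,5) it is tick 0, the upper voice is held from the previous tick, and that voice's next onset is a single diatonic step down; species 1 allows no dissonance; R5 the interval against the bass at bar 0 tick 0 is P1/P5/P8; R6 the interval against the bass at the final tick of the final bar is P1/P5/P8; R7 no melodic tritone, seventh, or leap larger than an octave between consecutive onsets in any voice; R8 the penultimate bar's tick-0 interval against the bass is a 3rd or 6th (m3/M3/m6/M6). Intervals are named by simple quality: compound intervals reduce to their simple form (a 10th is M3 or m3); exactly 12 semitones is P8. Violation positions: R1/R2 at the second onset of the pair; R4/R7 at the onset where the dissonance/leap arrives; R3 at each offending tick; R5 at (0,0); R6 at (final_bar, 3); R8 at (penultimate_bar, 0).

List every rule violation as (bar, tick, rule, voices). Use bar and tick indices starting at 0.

bar 0: v0=F3 v1=F4 v2=A4 downbeat M3
bar 1: v0=A3 v1=C4 v2=A4 downbeat P8
bar 2: v0=C4 v1=D5 v2=G4 downbeat P5
bar 3: v0=B3 v1=F4 v2=D5 downbeat m3
bar 4: v0=A3 v1=E4 v2=A4 downbeat P8
bar 5: v0=B3 v1=G4 v2=B4 downbeat P8
bar 6: v0=C4 v1=E4 v2=C5 downbeat P8
bar 7: v0=E3 v1=C4 v2=E4 downbeat P8
bar 8: v0=F3 v1=F4 v2=A4 downbeat M3
  -> R5 @ bar 0 tick 0 v(0, 2): opens on M3
  -> R3 @ bar 2 tick 0 v(1, 2): D5 above G4
  -> R4 @ bar 2 tick 0 v(0, 1): C4/D5 M2 untreated
  -> R7 @ bar 2 tick 0 v(1,): C4->D5 leap 14st
  -> R3 @ bar 2 tick 1 v(1, 2): D5 above G4
  -> R3 @ bar 2 tick 2 v(1, 2): D5 above G4
  -> R3 @ bar 2 tick 3 v(1, 2): D5 above G4
  -> R4 @ bar 3 tick 0 v(0, 1): B3/F4 TT untreated
  -> R2 @ bar 4 tick 0 v(0, 1): B3/F4 TT -> A3/E4 P5 similar
  -> R2 @ bar 4 tick 0 v(0, 2): B3/D5 m3 -> A3/A4 P8 similar
  -> R1 @ bar 5 tick 0 v(0, 2): A3/A4 P8 -> B3/B4 P8 similar
  -> R1 @ bar 6 tick 0 v(0, 2): B3/B4 P8 -> C4/C5 P8 similar
  -> R1 @ bar 7 tick 0 v(0, 2): C4/C5 P8 -> E3/E4 P8 similar
  -> R8 @ bar 7 tick 0 v(0, 2): penult P8 not 3rd/6th
  -> R2 @ bar 8 tick 0 v(0, 1): E3/C4 m6 -> F3/F4 P8 similar
  -> R6 @ bar 8 tick 3 v(0, 2): closes on M3

(0, 0, R5, (0, 2))
(2, 0, R3, (1, 2))
(2, 0, R4, (0, 1))
(2, 0, R7, (1,))
(2, 1, R3, (1, 2))
(2, 2, R3, (1, 2))
(2, 3, R3, (1, 2))
(3, 0, R4, (0, 1))
(4, 0, R2, (0, 1))
(4, 0, R2, (0, 2))
(5, 0, R1, (0, 2))
(6, 0, R1, (0, 2))
(7, 0, R1, (0, 2))
(7, 0, R8, (0, 2))
(8, 0, R2, (0, 1))
(8, 3, R6, (0, 2))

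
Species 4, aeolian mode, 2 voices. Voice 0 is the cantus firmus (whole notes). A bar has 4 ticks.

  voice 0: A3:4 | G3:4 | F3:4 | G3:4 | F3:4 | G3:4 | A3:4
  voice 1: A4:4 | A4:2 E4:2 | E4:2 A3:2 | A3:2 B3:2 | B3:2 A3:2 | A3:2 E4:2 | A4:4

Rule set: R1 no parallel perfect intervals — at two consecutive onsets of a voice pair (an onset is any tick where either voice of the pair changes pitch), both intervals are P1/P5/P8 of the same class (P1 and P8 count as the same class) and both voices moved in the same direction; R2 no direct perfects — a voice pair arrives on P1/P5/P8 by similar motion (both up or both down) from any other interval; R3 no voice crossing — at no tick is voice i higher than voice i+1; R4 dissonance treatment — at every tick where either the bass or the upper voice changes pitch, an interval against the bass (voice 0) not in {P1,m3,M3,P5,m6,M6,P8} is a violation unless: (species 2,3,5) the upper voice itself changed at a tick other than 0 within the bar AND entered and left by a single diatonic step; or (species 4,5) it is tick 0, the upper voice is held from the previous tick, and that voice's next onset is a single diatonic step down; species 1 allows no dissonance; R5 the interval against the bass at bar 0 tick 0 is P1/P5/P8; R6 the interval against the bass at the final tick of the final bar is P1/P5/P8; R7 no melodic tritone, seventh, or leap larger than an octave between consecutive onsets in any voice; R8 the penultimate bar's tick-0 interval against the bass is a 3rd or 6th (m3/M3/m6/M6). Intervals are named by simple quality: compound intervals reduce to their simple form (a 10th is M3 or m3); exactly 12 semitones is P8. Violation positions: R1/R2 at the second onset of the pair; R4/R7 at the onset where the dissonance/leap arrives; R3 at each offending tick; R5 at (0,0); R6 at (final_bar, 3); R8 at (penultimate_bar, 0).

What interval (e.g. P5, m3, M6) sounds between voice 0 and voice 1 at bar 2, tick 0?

M7

voice 0=F3 voice 1=E4 -> M7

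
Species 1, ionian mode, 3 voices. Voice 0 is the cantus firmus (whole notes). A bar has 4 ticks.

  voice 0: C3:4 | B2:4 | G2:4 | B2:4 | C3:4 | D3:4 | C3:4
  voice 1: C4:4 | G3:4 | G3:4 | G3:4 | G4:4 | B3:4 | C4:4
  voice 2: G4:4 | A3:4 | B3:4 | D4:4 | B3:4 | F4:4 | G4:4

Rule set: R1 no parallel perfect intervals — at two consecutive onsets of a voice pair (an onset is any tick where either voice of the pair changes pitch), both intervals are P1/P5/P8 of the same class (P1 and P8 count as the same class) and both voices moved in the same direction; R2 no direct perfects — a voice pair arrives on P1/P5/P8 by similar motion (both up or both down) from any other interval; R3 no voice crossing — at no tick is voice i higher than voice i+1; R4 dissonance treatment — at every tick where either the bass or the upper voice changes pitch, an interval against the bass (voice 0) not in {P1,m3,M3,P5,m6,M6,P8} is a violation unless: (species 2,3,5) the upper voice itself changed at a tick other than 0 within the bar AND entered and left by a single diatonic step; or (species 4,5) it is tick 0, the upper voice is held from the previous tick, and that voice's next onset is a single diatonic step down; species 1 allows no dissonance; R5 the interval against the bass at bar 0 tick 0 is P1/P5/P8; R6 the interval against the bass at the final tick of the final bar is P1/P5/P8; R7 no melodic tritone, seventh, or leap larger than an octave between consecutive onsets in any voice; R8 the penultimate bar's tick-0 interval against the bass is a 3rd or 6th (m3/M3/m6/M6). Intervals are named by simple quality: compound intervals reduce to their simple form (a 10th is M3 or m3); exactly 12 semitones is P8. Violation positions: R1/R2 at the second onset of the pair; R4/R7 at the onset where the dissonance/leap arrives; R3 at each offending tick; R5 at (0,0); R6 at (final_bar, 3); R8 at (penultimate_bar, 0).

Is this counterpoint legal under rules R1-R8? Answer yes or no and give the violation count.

No (10 violations)

bar 0: v0=C3 v1=C4 v2=G4 (P5)
bar 1: v0=B2 v1=G3 v2=A3 (m7)
bar 2: v0=G2 v1=G3 v2=B3 (M3)
bar 3: v0=B2 v1=G3 v2=D4 (m3)
bar 4: v0=C3 v1=G4 v2=B3 (M7)
bar 5: v0=D3 v1=B3 v2=F4 (m3)
bar 6: v0=C3 v1=C4 v2=G4 (P5)
  R4 @ bar1.0: B2/A3 m7 untreated
  R7 @ bar1.0: G4->A3 leap 10st
  R2 @ bar4.0: B2/G3 m6 -> C3/G4 P5 similar
  R3 @ bar4.0: G4 above B3
  R4 @ bar4.0: C3/B3 M7 untreated
  R3 @ bar4.1: G4 above B3
  R3 @ bar4.2: G4 above B3
  R3 @ bar4.3: G4 above B3
  R7 @ bar5.0: B3->F4 leap 6st
  R2 @ bar6.0: B3/F4 TT -> C4/G4 P5 similar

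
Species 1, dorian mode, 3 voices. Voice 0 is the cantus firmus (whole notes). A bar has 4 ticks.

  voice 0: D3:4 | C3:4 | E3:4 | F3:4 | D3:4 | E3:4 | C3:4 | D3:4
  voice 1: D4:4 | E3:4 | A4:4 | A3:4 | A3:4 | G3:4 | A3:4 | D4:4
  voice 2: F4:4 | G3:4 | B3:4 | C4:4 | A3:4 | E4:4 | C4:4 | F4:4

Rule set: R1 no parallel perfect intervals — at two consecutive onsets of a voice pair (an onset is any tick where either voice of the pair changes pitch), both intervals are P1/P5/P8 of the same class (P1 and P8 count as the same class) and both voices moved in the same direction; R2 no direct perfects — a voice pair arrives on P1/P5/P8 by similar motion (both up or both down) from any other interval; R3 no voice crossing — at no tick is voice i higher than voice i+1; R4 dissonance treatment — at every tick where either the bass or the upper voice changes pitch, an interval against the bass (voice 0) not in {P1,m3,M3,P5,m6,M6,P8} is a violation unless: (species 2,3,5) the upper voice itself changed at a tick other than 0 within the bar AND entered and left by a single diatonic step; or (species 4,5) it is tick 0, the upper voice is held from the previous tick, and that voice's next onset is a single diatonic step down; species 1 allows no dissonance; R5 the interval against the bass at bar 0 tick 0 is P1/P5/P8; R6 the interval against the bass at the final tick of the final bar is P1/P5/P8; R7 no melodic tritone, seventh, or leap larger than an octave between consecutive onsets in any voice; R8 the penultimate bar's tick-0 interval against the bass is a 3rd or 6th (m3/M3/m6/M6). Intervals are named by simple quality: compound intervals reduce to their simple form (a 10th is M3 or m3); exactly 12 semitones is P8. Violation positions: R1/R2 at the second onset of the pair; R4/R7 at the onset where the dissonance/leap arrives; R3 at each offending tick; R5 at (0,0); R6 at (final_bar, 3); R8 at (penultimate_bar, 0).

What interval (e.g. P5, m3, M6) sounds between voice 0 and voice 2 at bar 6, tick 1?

P8

voice 0=C3 voice 2=C4 -> P8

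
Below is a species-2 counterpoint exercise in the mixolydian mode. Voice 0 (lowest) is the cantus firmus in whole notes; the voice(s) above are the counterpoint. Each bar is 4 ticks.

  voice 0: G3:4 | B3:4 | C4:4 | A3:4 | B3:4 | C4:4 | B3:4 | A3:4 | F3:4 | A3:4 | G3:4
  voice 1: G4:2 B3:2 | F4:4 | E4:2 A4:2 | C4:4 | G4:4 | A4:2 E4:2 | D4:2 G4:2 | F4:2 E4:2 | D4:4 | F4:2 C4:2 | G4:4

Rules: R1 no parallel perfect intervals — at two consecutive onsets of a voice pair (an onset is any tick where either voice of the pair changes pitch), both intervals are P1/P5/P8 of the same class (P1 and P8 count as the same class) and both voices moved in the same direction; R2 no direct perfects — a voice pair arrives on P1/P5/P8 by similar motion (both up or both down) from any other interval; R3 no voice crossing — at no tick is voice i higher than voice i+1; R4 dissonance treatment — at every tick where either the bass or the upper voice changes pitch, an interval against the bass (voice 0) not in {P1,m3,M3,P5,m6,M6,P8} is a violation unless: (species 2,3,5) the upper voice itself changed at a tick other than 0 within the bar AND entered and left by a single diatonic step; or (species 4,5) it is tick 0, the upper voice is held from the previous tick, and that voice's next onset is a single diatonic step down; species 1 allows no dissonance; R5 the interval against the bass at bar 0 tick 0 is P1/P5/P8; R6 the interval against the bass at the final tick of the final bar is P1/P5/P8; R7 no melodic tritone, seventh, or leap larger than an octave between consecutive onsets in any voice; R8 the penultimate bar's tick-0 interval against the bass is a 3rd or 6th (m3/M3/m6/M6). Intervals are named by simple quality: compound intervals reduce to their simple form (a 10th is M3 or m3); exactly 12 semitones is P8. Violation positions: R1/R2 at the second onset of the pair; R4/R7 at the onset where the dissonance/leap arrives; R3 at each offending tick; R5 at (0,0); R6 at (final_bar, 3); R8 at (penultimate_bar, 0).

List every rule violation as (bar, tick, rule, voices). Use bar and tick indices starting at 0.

(1, 0, R4, (0, 1))
(1, 0, R7, (1,))

bar 0: v0=G3 v1=G4 downbeat P8
bar 1: v0=B3 v1=F4 downbeat TT
bar 2: v0=C4 v1=E4 downbeat M3
bar 3: v0=A3 v1=C4 downbeat m3
bar 4: v0=B3 v1=G4 downbeat m6
bar 5: v0=C4 v1=A4 downbeat M6
bar 6: v0=B3 v1=D4 downbeat m3
bar 7: v0=A3 v1=F4 downbeat m6
bar 8: v0=F3 v1=D4 downbeat M6
bar 9: v0=A3 v1=F4 downbeat m6
bar 10: v0=G3 v1=G4 downbeat P8
  -> R4 @ bar 1 tick 0 v(0, 1): B3/F4 TT untreated
  -> R7 @ bar 1 tick 0 v(1,): B3->F4 leap 6st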